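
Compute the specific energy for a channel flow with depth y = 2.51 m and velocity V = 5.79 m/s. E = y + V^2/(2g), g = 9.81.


Specific energy E = y + V^2/(2g).
Velocity head = V^2/(2g) = 5.79^2 / (2*9.81) = 33.5241 / 19.62 = 1.7087 m.
E = 2.51 + 1.7087 = 4.2187 m.

4.2187


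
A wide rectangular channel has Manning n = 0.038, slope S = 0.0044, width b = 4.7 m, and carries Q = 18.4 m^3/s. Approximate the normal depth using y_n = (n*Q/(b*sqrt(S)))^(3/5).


We use the wide-channel approximation y_n = (n*Q/(b*sqrt(S)))^(3/5).
sqrt(S) = sqrt(0.0044) = 0.066332.
Numerator: n*Q = 0.038 * 18.4 = 0.6992.
Denominator: b*sqrt(S) = 4.7 * 0.066332 = 0.31176.
arg = 2.2427.
y_n = 2.2427^(3/5) = 1.6236 m.

1.6236


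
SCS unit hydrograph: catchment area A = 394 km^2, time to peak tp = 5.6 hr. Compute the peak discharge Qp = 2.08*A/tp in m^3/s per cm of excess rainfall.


SCS formula: Qp = 2.08 * A / tp.
Qp = 2.08 * 394 / 5.6
   = 819.52 / 5.6
   = 146.34 m^3/s per cm.

146.34


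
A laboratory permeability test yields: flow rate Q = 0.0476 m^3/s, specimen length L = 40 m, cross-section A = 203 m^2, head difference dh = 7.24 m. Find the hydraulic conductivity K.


From K = Q*L / (A*dh):
Numerator: Q*L = 0.0476 * 40 = 1.904.
Denominator: A*dh = 203 * 7.24 = 1469.72.
K = 1.904 / 1469.72 = 0.001295 m/s.

0.001295


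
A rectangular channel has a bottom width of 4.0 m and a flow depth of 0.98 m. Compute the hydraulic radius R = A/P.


For a rectangular section:
Flow area A = b * y = 4.0 * 0.98 = 3.92 m^2.
Wetted perimeter P = b + 2y = 4.0 + 2*0.98 = 5.96 m.
Hydraulic radius R = A/P = 3.92 / 5.96 = 0.6577 m.

0.6577


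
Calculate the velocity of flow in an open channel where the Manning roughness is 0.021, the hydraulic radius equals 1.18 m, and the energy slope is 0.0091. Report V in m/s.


Manning's equation gives V = (1/n) * R^(2/3) * S^(1/2).
First, compute R^(2/3) = 1.18^(2/3) = 1.1167.
Next, S^(1/2) = 0.0091^(1/2) = 0.095394.
Then 1/n = 1/0.021 = 47.62.
V = 47.62 * 1.1167 * 0.095394 = 5.0725 m/s.

5.0725


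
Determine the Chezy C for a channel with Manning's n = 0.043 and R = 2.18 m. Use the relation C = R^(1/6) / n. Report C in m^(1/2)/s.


The Chezy coefficient relates to Manning's n through C = R^(1/6) / n.
R^(1/6) = 2.18^(1/6) = 1.1387.
C = 1.1387 / 0.043 = 26.48 m^(1/2)/s.

26.48


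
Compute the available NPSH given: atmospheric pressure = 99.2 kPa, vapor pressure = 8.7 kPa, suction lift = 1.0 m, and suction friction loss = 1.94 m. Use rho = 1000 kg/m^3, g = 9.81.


NPSHa = p_atm/(rho*g) - z_s - hf_s - p_vap/(rho*g).
p_atm/(rho*g) = 99.2*1000 / (1000*9.81) = 10.112 m.
p_vap/(rho*g) = 8.7*1000 / (1000*9.81) = 0.887 m.
NPSHa = 10.112 - 1.0 - 1.94 - 0.887
      = 6.29 m.

6.29


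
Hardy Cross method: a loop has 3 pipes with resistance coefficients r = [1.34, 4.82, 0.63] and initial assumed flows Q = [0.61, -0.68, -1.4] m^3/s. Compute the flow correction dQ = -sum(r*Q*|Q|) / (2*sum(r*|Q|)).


Numerator terms (r*Q*|Q|): 1.34*0.61*|0.61| = 0.4986; 4.82*-0.68*|-0.68| = -2.2288; 0.63*-1.4*|-1.4| = -1.2348.
Sum of numerator = -2.965.
Denominator terms (r*|Q|): 1.34*|0.61| = 0.8174; 4.82*|-0.68| = 3.2776; 0.63*|-1.4| = 0.882.
2 * sum of denominator = 2 * 4.977 = 9.954.
dQ = --2.965 / 9.954 = 0.2979 m^3/s.

0.2979


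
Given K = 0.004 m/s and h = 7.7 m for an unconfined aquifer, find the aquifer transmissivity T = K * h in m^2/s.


Transmissivity is defined as T = K * h.
T = 0.004 * 7.7
  = 0.0308 m^2/s.

0.0308


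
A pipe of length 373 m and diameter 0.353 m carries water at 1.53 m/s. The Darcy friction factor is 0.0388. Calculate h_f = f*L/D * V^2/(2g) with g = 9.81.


Darcy-Weisbach equation: h_f = f * (L/D) * V^2/(2g).
f * L/D = 0.0388 * 373/0.353 = 40.9983.
V^2/(2g) = 1.53^2 / (2*9.81) = 2.3409 / 19.62 = 0.1193 m.
h_f = 40.9983 * 0.1193 = 4.892 m.

4.892


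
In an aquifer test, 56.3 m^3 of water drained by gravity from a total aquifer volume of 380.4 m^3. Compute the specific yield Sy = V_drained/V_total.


Specific yield Sy = Volume drained / Total volume.
Sy = 56.3 / 380.4
   = 0.148.

0.148


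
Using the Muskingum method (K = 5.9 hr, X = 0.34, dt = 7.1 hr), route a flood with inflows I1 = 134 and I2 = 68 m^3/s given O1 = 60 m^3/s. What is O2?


Muskingum coefficients:
denom = 2*K*(1-X) + dt = 2*5.9*(1-0.34) + 7.1 = 14.888.
C0 = (dt - 2*K*X)/denom = (7.1 - 2*5.9*0.34)/14.888 = 0.2074.
C1 = (dt + 2*K*X)/denom = (7.1 + 2*5.9*0.34)/14.888 = 0.7464.
C2 = (2*K*(1-X) - dt)/denom = 0.0462.
O2 = C0*I2 + C1*I1 + C2*O1
   = 0.2074*68 + 0.7464*134 + 0.0462*60
   = 116.89 m^3/s.

116.89


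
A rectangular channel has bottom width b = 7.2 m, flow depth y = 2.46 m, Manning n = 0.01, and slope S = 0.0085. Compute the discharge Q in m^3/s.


For a rectangular channel, the cross-sectional area A = b * y = 7.2 * 2.46 = 17.71 m^2.
The wetted perimeter P = b + 2y = 7.2 + 2*2.46 = 12.12 m.
Hydraulic radius R = A/P = 17.71/12.12 = 1.4614 m.
Velocity V = (1/n)*R^(2/3)*S^(1/2) = (1/0.01)*1.4614^(2/3)*0.0085^(1/2) = 11.8728 m/s.
Discharge Q = A * V = 17.71 * 11.8728 = 210.291 m^3/s.

210.291


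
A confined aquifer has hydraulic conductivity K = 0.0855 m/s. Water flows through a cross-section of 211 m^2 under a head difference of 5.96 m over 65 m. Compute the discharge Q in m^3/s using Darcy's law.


Darcy's law: Q = K * A * i, where i = dh/L.
Hydraulic gradient i = 5.96 / 65 = 0.091692.
Q = 0.0855 * 211 * 0.091692
  = 1.6542 m^3/s.

1.6542


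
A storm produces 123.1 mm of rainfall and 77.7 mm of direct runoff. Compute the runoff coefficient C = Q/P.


The runoff coefficient C = runoff depth / rainfall depth.
C = 77.7 / 123.1
  = 0.6312.

0.6312


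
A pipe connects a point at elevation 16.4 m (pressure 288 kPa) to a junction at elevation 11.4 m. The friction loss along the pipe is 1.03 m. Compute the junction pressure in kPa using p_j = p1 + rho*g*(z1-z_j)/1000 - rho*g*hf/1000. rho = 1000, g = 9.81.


Junction pressure: p_j = p1 + rho*g*(z1 - z_j)/1000 - rho*g*hf/1000.
Elevation term = 1000*9.81*(16.4 - 11.4)/1000 = 49.05 kPa.
Friction term = 1000*9.81*1.03/1000 = 10.104 kPa.
p_j = 288 + 49.05 - 10.104 = 326.95 kPa.

326.95


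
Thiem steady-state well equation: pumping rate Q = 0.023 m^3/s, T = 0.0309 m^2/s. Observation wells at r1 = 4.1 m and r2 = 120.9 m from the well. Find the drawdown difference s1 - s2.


Thiem equation: s1 - s2 = Q/(2*pi*T) * ln(r2/r1).
ln(r2/r1) = ln(120.9/4.1) = 3.384.
Q/(2*pi*T) = 0.023 / (2*pi*0.0309) = 0.023 / 0.1942 = 0.1185.
s1 - s2 = 0.1185 * 3.384 = 0.4009 m.

0.4009


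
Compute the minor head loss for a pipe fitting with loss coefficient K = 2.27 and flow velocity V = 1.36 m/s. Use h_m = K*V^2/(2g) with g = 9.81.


Minor loss formula: h_m = K * V^2/(2g).
V^2 = 1.36^2 = 1.8496.
V^2/(2g) = 1.8496 / 19.62 = 0.0943 m.
h_m = 2.27 * 0.0943 = 0.214 m.

0.214


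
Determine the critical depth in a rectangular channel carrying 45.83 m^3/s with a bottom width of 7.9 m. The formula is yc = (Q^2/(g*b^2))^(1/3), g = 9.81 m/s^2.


Using yc = (Q^2 / (g * b^2))^(1/3):
Q^2 = 45.83^2 = 2100.39.
g * b^2 = 9.81 * 7.9^2 = 9.81 * 62.41 = 612.24.
Q^2 / (g*b^2) = 2100.39 / 612.24 = 3.4307.
yc = 3.4307^(1/3) = 1.5082 m.

1.5082


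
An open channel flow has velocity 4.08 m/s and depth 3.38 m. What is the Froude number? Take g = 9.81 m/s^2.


The Froude number is defined as Fr = V / sqrt(g*y).
g*y = 9.81 * 3.38 = 33.1578.
sqrt(g*y) = sqrt(33.1578) = 5.7583.
Fr = 4.08 / 5.7583 = 0.7085.

0.7085


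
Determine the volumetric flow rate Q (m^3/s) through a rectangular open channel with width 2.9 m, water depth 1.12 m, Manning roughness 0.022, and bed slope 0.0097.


For a rectangular channel, the cross-sectional area A = b * y = 2.9 * 1.12 = 3.25 m^2.
The wetted perimeter P = b + 2y = 2.9 + 2*1.12 = 5.14 m.
Hydraulic radius R = A/P = 3.25/5.14 = 0.6319 m.
Velocity V = (1/n)*R^(2/3)*S^(1/2) = (1/0.022)*0.6319^(2/3)*0.0097^(1/2) = 3.2966 m/s.
Discharge Q = A * V = 3.25 * 3.2966 = 10.707 m^3/s.

10.707


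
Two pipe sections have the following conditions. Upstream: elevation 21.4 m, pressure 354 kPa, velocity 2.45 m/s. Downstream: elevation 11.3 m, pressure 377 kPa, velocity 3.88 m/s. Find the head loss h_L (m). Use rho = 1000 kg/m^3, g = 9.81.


Total head at each section: H = z + p/(rho*g) + V^2/(2g).
H1 = 21.4 + 354*1000/(1000*9.81) + 2.45^2/(2*9.81)
   = 21.4 + 36.086 + 0.3059
   = 57.792 m.
H2 = 11.3 + 377*1000/(1000*9.81) + 3.88^2/(2*9.81)
   = 11.3 + 38.43 + 0.7673
   = 50.497 m.
h_L = H1 - H2 = 57.792 - 50.497 = 7.294 m.

7.294


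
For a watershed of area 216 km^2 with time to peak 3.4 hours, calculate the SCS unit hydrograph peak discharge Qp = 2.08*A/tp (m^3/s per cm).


SCS formula: Qp = 2.08 * A / tp.
Qp = 2.08 * 216 / 3.4
   = 449.28 / 3.4
   = 132.14 m^3/s per cm.

132.14


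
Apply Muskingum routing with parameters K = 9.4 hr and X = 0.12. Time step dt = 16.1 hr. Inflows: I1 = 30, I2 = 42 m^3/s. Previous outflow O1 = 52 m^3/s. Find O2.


Muskingum coefficients:
denom = 2*K*(1-X) + dt = 2*9.4*(1-0.12) + 16.1 = 32.644.
C0 = (dt - 2*K*X)/denom = (16.1 - 2*9.4*0.12)/32.644 = 0.4241.
C1 = (dt + 2*K*X)/denom = (16.1 + 2*9.4*0.12)/32.644 = 0.5623.
C2 = (2*K*(1-X) - dt)/denom = 0.0136.
O2 = C0*I2 + C1*I1 + C2*O1
   = 0.4241*42 + 0.5623*30 + 0.0136*52
   = 35.39 m^3/s.

35.39


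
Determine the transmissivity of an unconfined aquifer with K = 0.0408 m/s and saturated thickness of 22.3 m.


Transmissivity is defined as T = K * h.
T = 0.0408 * 22.3
  = 0.9098 m^2/s.

0.9098


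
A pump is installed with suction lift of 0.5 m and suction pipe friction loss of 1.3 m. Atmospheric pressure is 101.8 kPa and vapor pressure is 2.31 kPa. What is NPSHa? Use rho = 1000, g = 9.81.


NPSHa = p_atm/(rho*g) - z_s - hf_s - p_vap/(rho*g).
p_atm/(rho*g) = 101.8*1000 / (1000*9.81) = 10.377 m.
p_vap/(rho*g) = 2.31*1000 / (1000*9.81) = 0.235 m.
NPSHa = 10.377 - 0.5 - 1.3 - 0.235
      = 8.34 m.

8.34


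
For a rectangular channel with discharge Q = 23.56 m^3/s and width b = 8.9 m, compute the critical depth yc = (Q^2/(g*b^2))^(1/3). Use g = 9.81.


Using yc = (Q^2 / (g * b^2))^(1/3):
Q^2 = 23.56^2 = 555.07.
g * b^2 = 9.81 * 8.9^2 = 9.81 * 79.21 = 777.05.
Q^2 / (g*b^2) = 555.07 / 777.05 = 0.7143.
yc = 0.7143^(1/3) = 0.8939 m.

0.8939


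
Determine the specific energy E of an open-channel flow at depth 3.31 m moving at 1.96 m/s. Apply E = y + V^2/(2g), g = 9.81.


Specific energy E = y + V^2/(2g).
Velocity head = V^2/(2g) = 1.96^2 / (2*9.81) = 3.8416 / 19.62 = 0.1958 m.
E = 3.31 + 0.1958 = 3.5058 m.

3.5058


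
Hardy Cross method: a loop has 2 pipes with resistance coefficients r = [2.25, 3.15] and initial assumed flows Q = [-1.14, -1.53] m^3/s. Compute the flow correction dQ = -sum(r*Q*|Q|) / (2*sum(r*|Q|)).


Numerator terms (r*Q*|Q|): 2.25*-1.14*|-1.14| = -2.9241; 3.15*-1.53*|-1.53| = -7.3738.
Sum of numerator = -10.2979.
Denominator terms (r*|Q|): 2.25*|-1.14| = 2.565; 3.15*|-1.53| = 4.8195.
2 * sum of denominator = 2 * 7.3845 = 14.769.
dQ = --10.2979 / 14.769 = 0.6973 m^3/s.

0.6973


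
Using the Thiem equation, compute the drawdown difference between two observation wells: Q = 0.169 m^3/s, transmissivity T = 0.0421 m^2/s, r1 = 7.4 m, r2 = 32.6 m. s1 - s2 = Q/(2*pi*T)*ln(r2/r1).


Thiem equation: s1 - s2 = Q/(2*pi*T) * ln(r2/r1).
ln(r2/r1) = ln(32.6/7.4) = 1.4828.
Q/(2*pi*T) = 0.169 / (2*pi*0.0421) = 0.169 / 0.2645 = 0.6389.
s1 - s2 = 0.6389 * 1.4828 = 0.9474 m.

0.9474


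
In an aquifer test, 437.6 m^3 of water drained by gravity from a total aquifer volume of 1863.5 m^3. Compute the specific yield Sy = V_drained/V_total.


Specific yield Sy = Volume drained / Total volume.
Sy = 437.6 / 1863.5
   = 0.2348.

0.2348


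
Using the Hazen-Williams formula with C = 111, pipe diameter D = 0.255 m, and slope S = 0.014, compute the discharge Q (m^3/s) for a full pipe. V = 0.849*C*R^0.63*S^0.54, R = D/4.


For a full circular pipe, R = D/4 = 0.255/4 = 0.0638 m.
V = 0.849 * 111 * 0.0638^0.63 * 0.014^0.54
  = 0.849 * 111 * 0.176532 * 0.099749
  = 1.6594 m/s.
Pipe area A = pi*D^2/4 = pi*0.255^2/4 = 0.0511 m^2.
Q = A * V = 0.0511 * 1.6594 = 0.0847 m^3/s.

0.0847


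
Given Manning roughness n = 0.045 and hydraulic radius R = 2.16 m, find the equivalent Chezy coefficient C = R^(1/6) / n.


The Chezy coefficient relates to Manning's n through C = R^(1/6) / n.
R^(1/6) = 2.16^(1/6) = 1.136952.
C = 1.136952 / 0.045 = 25.27 m^(1/2)/s.

25.27


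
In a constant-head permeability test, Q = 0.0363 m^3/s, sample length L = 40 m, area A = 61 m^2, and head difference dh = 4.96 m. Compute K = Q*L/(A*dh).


From K = Q*L / (A*dh):
Numerator: Q*L = 0.0363 * 40 = 1.452.
Denominator: A*dh = 61 * 4.96 = 302.56.
K = 1.452 / 302.56 = 0.004799 m/s.

0.004799


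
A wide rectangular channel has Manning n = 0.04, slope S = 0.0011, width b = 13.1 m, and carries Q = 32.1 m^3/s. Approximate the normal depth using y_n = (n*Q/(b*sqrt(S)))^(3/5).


We use the wide-channel approximation y_n = (n*Q/(b*sqrt(S)))^(3/5).
sqrt(S) = sqrt(0.0011) = 0.033166.
Numerator: n*Q = 0.04 * 32.1 = 1.284.
Denominator: b*sqrt(S) = 13.1 * 0.033166 = 0.434475.
arg = 2.9553.
y_n = 2.9553^(3/5) = 1.9158 m.

1.9158


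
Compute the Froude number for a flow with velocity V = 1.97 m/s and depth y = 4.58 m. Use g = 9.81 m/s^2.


The Froude number is defined as Fr = V / sqrt(g*y).
g*y = 9.81 * 4.58 = 44.9298.
sqrt(g*y) = sqrt(44.9298) = 6.703.
Fr = 1.97 / 6.703 = 0.2939.

0.2939


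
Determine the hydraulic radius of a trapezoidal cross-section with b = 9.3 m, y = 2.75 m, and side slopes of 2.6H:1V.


For a trapezoidal section with side slope z:
A = (b + z*y)*y = (9.3 + 2.6*2.75)*2.75 = 45.238 m^2.
P = b + 2*y*sqrt(1 + z^2) = 9.3 + 2*2.75*sqrt(1 + 2.6^2) = 24.621 m.
R = A/P = 45.238 / 24.621 = 1.8373 m.

1.8373


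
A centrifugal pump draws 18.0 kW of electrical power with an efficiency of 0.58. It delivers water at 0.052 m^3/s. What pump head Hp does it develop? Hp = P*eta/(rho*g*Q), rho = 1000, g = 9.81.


Pump head formula: Hp = P * eta / (rho * g * Q).
Numerator: P * eta = 18.0 * 1000 * 0.58 = 10440.0 W.
Denominator: rho * g * Q = 1000 * 9.81 * 0.052 = 510.12.
Hp = 10440.0 / 510.12 = 20.47 m.

20.47


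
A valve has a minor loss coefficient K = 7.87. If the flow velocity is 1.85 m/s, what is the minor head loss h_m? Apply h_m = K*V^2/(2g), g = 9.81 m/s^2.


Minor loss formula: h_m = K * V^2/(2g).
V^2 = 1.85^2 = 3.4225.
V^2/(2g) = 3.4225 / 19.62 = 0.1744 m.
h_m = 7.87 * 0.1744 = 1.3728 m.

1.3728


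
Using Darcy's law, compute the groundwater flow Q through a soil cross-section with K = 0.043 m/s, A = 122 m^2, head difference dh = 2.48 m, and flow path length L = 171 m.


Darcy's law: Q = K * A * i, where i = dh/L.
Hydraulic gradient i = 2.48 / 171 = 0.014503.
Q = 0.043 * 122 * 0.014503
  = 0.0761 m^3/s.

0.0761


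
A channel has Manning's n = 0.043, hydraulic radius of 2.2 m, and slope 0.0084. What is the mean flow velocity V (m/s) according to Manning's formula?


Manning's equation gives V = (1/n) * R^(2/3) * S^(1/2).
First, compute R^(2/3) = 2.2^(2/3) = 1.6915.
Next, S^(1/2) = 0.0084^(1/2) = 0.091652.
Then 1/n = 1/0.043 = 23.26.
V = 23.26 * 1.6915 * 0.091652 = 3.6054 m/s.

3.6054


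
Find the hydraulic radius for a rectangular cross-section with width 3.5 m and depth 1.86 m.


For a rectangular section:
Flow area A = b * y = 3.5 * 1.86 = 6.51 m^2.
Wetted perimeter P = b + 2y = 3.5 + 2*1.86 = 7.22 m.
Hydraulic radius R = A/P = 6.51 / 7.22 = 0.9017 m.

0.9017


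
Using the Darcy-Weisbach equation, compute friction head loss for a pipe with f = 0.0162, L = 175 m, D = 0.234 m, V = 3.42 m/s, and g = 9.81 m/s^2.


Darcy-Weisbach equation: h_f = f * (L/D) * V^2/(2g).
f * L/D = 0.0162 * 175/0.234 = 12.1154.
V^2/(2g) = 3.42^2 / (2*9.81) = 11.6964 / 19.62 = 0.5961 m.
h_f = 12.1154 * 0.5961 = 7.223 m.

7.223


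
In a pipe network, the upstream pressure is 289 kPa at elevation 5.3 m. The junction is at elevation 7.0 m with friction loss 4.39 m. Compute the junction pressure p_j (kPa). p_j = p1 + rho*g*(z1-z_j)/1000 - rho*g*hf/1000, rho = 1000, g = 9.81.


Junction pressure: p_j = p1 + rho*g*(z1 - z_j)/1000 - rho*g*hf/1000.
Elevation term = 1000*9.81*(5.3 - 7.0)/1000 = -16.677 kPa.
Friction term = 1000*9.81*4.39/1000 = 43.066 kPa.
p_j = 289 + -16.677 - 43.066 = 229.26 kPa.

229.26


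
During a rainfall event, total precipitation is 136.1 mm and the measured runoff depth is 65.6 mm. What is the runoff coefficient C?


The runoff coefficient C = runoff depth / rainfall depth.
C = 65.6 / 136.1
  = 0.482.

0.482


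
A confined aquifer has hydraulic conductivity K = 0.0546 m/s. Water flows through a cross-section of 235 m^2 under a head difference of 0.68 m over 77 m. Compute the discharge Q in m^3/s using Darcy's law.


Darcy's law: Q = K * A * i, where i = dh/L.
Hydraulic gradient i = 0.68 / 77 = 0.008831.
Q = 0.0546 * 235 * 0.008831
  = 0.1133 m^3/s.

0.1133


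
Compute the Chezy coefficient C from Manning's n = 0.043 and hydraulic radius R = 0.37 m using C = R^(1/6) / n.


The Chezy coefficient relates to Manning's n through C = R^(1/6) / n.
R^(1/6) = 0.37^(1/6) = 0.847293.
C = 0.847293 / 0.043 = 19.7 m^(1/2)/s.

19.7


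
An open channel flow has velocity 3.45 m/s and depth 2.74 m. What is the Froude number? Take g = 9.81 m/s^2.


The Froude number is defined as Fr = V / sqrt(g*y).
g*y = 9.81 * 2.74 = 26.8794.
sqrt(g*y) = sqrt(26.8794) = 5.1845.
Fr = 3.45 / 5.1845 = 0.6654.

0.6654


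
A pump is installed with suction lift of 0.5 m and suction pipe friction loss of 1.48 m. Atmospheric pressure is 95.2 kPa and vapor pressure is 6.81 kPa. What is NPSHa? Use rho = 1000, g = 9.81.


NPSHa = p_atm/(rho*g) - z_s - hf_s - p_vap/(rho*g).
p_atm/(rho*g) = 95.2*1000 / (1000*9.81) = 9.704 m.
p_vap/(rho*g) = 6.81*1000 / (1000*9.81) = 0.694 m.
NPSHa = 9.704 - 0.5 - 1.48 - 0.694
      = 7.03 m.

7.03


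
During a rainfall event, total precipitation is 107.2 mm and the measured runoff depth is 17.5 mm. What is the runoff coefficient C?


The runoff coefficient C = runoff depth / rainfall depth.
C = 17.5 / 107.2
  = 0.1632.

0.1632


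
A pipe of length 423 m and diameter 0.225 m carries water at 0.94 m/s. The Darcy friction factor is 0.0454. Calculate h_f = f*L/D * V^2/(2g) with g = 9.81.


Darcy-Weisbach equation: h_f = f * (L/D) * V^2/(2g).
f * L/D = 0.0454 * 423/0.225 = 85.352.
V^2/(2g) = 0.94^2 / (2*9.81) = 0.8836 / 19.62 = 0.045 m.
h_f = 85.352 * 0.045 = 3.844 m.

3.844


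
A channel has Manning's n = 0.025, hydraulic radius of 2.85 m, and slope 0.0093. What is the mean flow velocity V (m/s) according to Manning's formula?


Manning's equation gives V = (1/n) * R^(2/3) * S^(1/2).
First, compute R^(2/3) = 2.85^(2/3) = 2.0102.
Next, S^(1/2) = 0.0093^(1/2) = 0.096437.
Then 1/n = 1/0.025 = 40.0.
V = 40.0 * 2.0102 * 0.096437 = 7.7541 m/s.

7.7541


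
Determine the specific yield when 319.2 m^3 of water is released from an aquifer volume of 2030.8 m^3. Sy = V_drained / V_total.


Specific yield Sy = Volume drained / Total volume.
Sy = 319.2 / 2030.8
   = 0.1572.

0.1572


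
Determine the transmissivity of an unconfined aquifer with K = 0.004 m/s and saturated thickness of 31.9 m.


Transmissivity is defined as T = K * h.
T = 0.004 * 31.9
  = 0.1276 m^2/s.

0.1276


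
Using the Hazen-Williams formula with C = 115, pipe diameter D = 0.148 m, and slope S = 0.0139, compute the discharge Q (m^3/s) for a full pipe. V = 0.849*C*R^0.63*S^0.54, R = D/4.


For a full circular pipe, R = D/4 = 0.148/4 = 0.037 m.
V = 0.849 * 115 * 0.037^0.63 * 0.0139^0.54
  = 0.849 * 115 * 0.125305 * 0.099364
  = 1.2156 m/s.
Pipe area A = pi*D^2/4 = pi*0.148^2/4 = 0.0172 m^2.
Q = A * V = 0.0172 * 1.2156 = 0.0209 m^3/s.

0.0209


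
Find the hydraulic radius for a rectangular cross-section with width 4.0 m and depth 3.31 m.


For a rectangular section:
Flow area A = b * y = 4.0 * 3.31 = 13.24 m^2.
Wetted perimeter P = b + 2y = 4.0 + 2*3.31 = 10.62 m.
Hydraulic radius R = A/P = 13.24 / 10.62 = 1.2467 m.

1.2467


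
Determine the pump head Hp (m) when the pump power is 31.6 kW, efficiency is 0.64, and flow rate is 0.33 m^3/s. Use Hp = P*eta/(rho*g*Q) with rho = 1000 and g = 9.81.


Pump head formula: Hp = P * eta / (rho * g * Q).
Numerator: P * eta = 31.6 * 1000 * 0.64 = 20224.0 W.
Denominator: rho * g * Q = 1000 * 9.81 * 0.33 = 3237.3.
Hp = 20224.0 / 3237.3 = 6.25 m.

6.25


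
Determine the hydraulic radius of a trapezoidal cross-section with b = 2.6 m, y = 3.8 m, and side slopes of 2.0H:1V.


For a trapezoidal section with side slope z:
A = (b + z*y)*y = (2.6 + 2.0*3.8)*3.8 = 38.76 m^2.
P = b + 2*y*sqrt(1 + z^2) = 2.6 + 2*3.8*sqrt(1 + 2.0^2) = 19.594 m.
R = A/P = 38.76 / 19.594 = 1.9781 m.

1.9781


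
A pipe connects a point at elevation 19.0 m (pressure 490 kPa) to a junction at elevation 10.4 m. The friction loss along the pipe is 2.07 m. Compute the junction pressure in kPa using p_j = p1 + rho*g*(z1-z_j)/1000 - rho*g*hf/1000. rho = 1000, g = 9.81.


Junction pressure: p_j = p1 + rho*g*(z1 - z_j)/1000 - rho*g*hf/1000.
Elevation term = 1000*9.81*(19.0 - 10.4)/1000 = 84.366 kPa.
Friction term = 1000*9.81*2.07/1000 = 20.307 kPa.
p_j = 490 + 84.366 - 20.307 = 554.06 kPa.

554.06


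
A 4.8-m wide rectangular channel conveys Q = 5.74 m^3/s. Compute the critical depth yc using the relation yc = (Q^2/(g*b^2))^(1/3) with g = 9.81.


Using yc = (Q^2 / (g * b^2))^(1/3):
Q^2 = 5.74^2 = 32.95.
g * b^2 = 9.81 * 4.8^2 = 9.81 * 23.04 = 226.02.
Q^2 / (g*b^2) = 32.95 / 226.02 = 0.1458.
yc = 0.1458^(1/3) = 0.5263 m.

0.5263


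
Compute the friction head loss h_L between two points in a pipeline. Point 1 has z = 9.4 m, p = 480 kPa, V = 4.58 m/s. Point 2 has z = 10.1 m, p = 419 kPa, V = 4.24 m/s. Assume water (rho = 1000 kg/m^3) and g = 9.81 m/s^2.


Total head at each section: H = z + p/(rho*g) + V^2/(2g).
H1 = 9.4 + 480*1000/(1000*9.81) + 4.58^2/(2*9.81)
   = 9.4 + 48.93 + 1.0691
   = 59.399 m.
H2 = 10.1 + 419*1000/(1000*9.81) + 4.24^2/(2*9.81)
   = 10.1 + 42.712 + 0.9163
   = 53.728 m.
h_L = H1 - H2 = 59.399 - 53.728 = 5.671 m.

5.671


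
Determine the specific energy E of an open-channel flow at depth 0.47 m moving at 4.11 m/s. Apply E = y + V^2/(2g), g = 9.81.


Specific energy E = y + V^2/(2g).
Velocity head = V^2/(2g) = 4.11^2 / (2*9.81) = 16.8921 / 19.62 = 0.861 m.
E = 0.47 + 0.861 = 1.331 m.

1.331


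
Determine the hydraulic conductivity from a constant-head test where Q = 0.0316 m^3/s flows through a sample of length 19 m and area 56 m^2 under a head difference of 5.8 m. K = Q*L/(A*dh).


From K = Q*L / (A*dh):
Numerator: Q*L = 0.0316 * 19 = 0.6004.
Denominator: A*dh = 56 * 5.8 = 324.8.
K = 0.6004 / 324.8 = 0.001849 m/s.

0.001849


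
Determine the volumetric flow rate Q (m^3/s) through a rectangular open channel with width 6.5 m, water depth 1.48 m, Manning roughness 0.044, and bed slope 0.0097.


For a rectangular channel, the cross-sectional area A = b * y = 6.5 * 1.48 = 9.62 m^2.
The wetted perimeter P = b + 2y = 6.5 + 2*1.48 = 9.46 m.
Hydraulic radius R = A/P = 9.62/9.46 = 1.0169 m.
Velocity V = (1/n)*R^(2/3)*S^(1/2) = (1/0.044)*1.0169^(2/3)*0.0097^(1/2) = 2.2635 m/s.
Discharge Q = A * V = 9.62 * 2.2635 = 21.775 m^3/s.

21.775


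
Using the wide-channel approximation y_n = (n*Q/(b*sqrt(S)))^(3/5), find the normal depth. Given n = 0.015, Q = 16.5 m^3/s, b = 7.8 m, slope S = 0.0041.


We use the wide-channel approximation y_n = (n*Q/(b*sqrt(S)))^(3/5).
sqrt(S) = sqrt(0.0041) = 0.064031.
Numerator: n*Q = 0.015 * 16.5 = 0.2475.
Denominator: b*sqrt(S) = 7.8 * 0.064031 = 0.499442.
arg = 0.4956.
y_n = 0.4956^(3/5) = 0.6562 m.

0.6562


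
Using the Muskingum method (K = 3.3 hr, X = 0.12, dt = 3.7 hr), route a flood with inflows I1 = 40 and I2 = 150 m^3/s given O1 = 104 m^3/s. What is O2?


Muskingum coefficients:
denom = 2*K*(1-X) + dt = 2*3.3*(1-0.12) + 3.7 = 9.508.
C0 = (dt - 2*K*X)/denom = (3.7 - 2*3.3*0.12)/9.508 = 0.3058.
C1 = (dt + 2*K*X)/denom = (3.7 + 2*3.3*0.12)/9.508 = 0.4724.
C2 = (2*K*(1-X) - dt)/denom = 0.2217.
O2 = C0*I2 + C1*I1 + C2*O1
   = 0.3058*150 + 0.4724*40 + 0.2217*104
   = 87.83 m^3/s.

87.83


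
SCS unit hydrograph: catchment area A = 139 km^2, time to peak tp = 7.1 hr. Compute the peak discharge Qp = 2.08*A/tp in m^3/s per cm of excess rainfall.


SCS formula: Qp = 2.08 * A / tp.
Qp = 2.08 * 139 / 7.1
   = 289.12 / 7.1
   = 40.72 m^3/s per cm.

40.72


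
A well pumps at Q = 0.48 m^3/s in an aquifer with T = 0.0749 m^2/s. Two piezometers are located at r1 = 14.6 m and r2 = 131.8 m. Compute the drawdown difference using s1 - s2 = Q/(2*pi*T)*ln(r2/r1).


Thiem equation: s1 - s2 = Q/(2*pi*T) * ln(r2/r1).
ln(r2/r1) = ln(131.8/14.6) = 2.2003.
Q/(2*pi*T) = 0.48 / (2*pi*0.0749) = 0.48 / 0.4706 = 1.02.
s1 - s2 = 1.02 * 2.2003 = 2.2442 m.

2.2442


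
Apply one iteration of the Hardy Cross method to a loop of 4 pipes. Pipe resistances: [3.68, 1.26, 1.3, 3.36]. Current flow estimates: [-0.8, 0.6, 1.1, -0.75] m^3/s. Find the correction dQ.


Numerator terms (r*Q*|Q|): 3.68*-0.8*|-0.8| = -2.3552; 1.26*0.6*|0.6| = 0.4536; 1.3*1.1*|1.1| = 1.573; 3.36*-0.75*|-0.75| = -1.89.
Sum of numerator = -2.2186.
Denominator terms (r*|Q|): 3.68*|-0.8| = 2.944; 1.26*|0.6| = 0.756; 1.3*|1.1| = 1.43; 3.36*|-0.75| = 2.52.
2 * sum of denominator = 2 * 7.65 = 15.3.
dQ = --2.2186 / 15.3 = 0.145 m^3/s.

0.145


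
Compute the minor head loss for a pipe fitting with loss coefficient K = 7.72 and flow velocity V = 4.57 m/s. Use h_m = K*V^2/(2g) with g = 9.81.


Minor loss formula: h_m = K * V^2/(2g).
V^2 = 4.57^2 = 20.8849.
V^2/(2g) = 20.8849 / 19.62 = 1.0645 m.
h_m = 7.72 * 1.0645 = 8.2177 m.

8.2177


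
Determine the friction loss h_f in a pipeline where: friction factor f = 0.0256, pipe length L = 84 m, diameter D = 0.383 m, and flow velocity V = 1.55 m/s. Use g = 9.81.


Darcy-Weisbach equation: h_f = f * (L/D) * V^2/(2g).
f * L/D = 0.0256 * 84/0.383 = 5.6146.
V^2/(2g) = 1.55^2 / (2*9.81) = 2.4025 / 19.62 = 0.1225 m.
h_f = 5.6146 * 0.1225 = 0.688 m.

0.688


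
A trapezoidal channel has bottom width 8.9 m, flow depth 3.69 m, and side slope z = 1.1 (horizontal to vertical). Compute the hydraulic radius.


For a trapezoidal section with side slope z:
A = (b + z*y)*y = (8.9 + 1.1*3.69)*3.69 = 47.819 m^2.
P = b + 2*y*sqrt(1 + z^2) = 8.9 + 2*3.69*sqrt(1 + 1.1^2) = 19.871 m.
R = A/P = 47.819 / 19.871 = 2.4064 m.

2.4064


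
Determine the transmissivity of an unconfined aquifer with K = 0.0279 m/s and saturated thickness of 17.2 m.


Transmissivity is defined as T = K * h.
T = 0.0279 * 17.2
  = 0.4799 m^2/s.

0.4799


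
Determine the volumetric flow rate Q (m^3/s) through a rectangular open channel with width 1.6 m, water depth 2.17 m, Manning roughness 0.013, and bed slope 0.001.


For a rectangular channel, the cross-sectional area A = b * y = 1.6 * 2.17 = 3.47 m^2.
The wetted perimeter P = b + 2y = 1.6 + 2*2.17 = 5.94 m.
Hydraulic radius R = A/P = 3.47/5.94 = 0.5845 m.
Velocity V = (1/n)*R^(2/3)*S^(1/2) = (1/0.013)*0.5845^(2/3)*0.001^(1/2) = 1.7005 m/s.
Discharge Q = A * V = 3.47 * 1.7005 = 5.904 m^3/s.

5.904


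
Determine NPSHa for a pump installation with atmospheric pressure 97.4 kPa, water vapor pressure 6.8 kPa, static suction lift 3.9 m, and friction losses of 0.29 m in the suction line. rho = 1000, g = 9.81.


NPSHa = p_atm/(rho*g) - z_s - hf_s - p_vap/(rho*g).
p_atm/(rho*g) = 97.4*1000 / (1000*9.81) = 9.929 m.
p_vap/(rho*g) = 6.8*1000 / (1000*9.81) = 0.693 m.
NPSHa = 9.929 - 3.9 - 0.29 - 0.693
      = 5.05 m.

5.05


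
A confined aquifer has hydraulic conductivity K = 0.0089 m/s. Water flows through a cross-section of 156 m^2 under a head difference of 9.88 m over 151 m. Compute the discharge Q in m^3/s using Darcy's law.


Darcy's law: Q = K * A * i, where i = dh/L.
Hydraulic gradient i = 9.88 / 151 = 0.06543.
Q = 0.0089 * 156 * 0.06543
  = 0.0908 m^3/s.

0.0908


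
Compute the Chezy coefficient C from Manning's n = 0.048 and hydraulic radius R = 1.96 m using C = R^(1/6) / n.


The Chezy coefficient relates to Manning's n through C = R^(1/6) / n.
R^(1/6) = 1.96^(1/6) = 1.118689.
C = 1.118689 / 0.048 = 23.31 m^(1/2)/s.

23.31


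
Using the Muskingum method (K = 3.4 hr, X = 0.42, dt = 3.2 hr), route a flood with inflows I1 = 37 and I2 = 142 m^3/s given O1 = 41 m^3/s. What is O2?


Muskingum coefficients:
denom = 2*K*(1-X) + dt = 2*3.4*(1-0.42) + 3.2 = 7.144.
C0 = (dt - 2*K*X)/denom = (3.2 - 2*3.4*0.42)/7.144 = 0.0482.
C1 = (dt + 2*K*X)/denom = (3.2 + 2*3.4*0.42)/7.144 = 0.8477.
C2 = (2*K*(1-X) - dt)/denom = 0.1041.
O2 = C0*I2 + C1*I1 + C2*O1
   = 0.0482*142 + 0.8477*37 + 0.1041*41
   = 42.47 m^3/s.

42.47


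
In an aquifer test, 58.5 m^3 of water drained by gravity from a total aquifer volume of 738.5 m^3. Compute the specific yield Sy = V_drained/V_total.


Specific yield Sy = Volume drained / Total volume.
Sy = 58.5 / 738.5
   = 0.0792.

0.0792


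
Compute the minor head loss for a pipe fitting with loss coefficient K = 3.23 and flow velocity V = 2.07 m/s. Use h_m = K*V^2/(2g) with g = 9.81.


Minor loss formula: h_m = K * V^2/(2g).
V^2 = 2.07^2 = 4.2849.
V^2/(2g) = 4.2849 / 19.62 = 0.2184 m.
h_m = 3.23 * 0.2184 = 0.7054 m.

0.7054


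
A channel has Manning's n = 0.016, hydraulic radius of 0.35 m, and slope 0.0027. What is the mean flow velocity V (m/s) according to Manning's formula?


Manning's equation gives V = (1/n) * R^(2/3) * S^(1/2).
First, compute R^(2/3) = 0.35^(2/3) = 0.4966.
Next, S^(1/2) = 0.0027^(1/2) = 0.051962.
Then 1/n = 1/0.016 = 62.5.
V = 62.5 * 0.4966 * 0.051962 = 1.6129 m/s.

1.6129


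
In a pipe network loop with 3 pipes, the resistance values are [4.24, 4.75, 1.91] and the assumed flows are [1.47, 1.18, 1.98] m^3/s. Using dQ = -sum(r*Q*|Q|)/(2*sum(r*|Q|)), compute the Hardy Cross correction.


Numerator terms (r*Q*|Q|): 4.24*1.47*|1.47| = 9.1622; 4.75*1.18*|1.18| = 6.6139; 1.91*1.98*|1.98| = 7.488.
Sum of numerator = 23.2641.
Denominator terms (r*|Q|): 4.24*|1.47| = 6.2328; 4.75*|1.18| = 5.605; 1.91*|1.98| = 3.7818.
2 * sum of denominator = 2 * 15.6196 = 31.2392.
dQ = -23.2641 / 31.2392 = -0.7447 m^3/s.

-0.7447


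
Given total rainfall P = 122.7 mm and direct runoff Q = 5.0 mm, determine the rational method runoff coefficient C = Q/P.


The runoff coefficient C = runoff depth / rainfall depth.
C = 5.0 / 122.7
  = 0.0407.

0.0407


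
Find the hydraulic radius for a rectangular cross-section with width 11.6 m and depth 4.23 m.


For a rectangular section:
Flow area A = b * y = 11.6 * 4.23 = 49.07 m^2.
Wetted perimeter P = b + 2y = 11.6 + 2*4.23 = 20.06 m.
Hydraulic radius R = A/P = 49.07 / 20.06 = 2.4461 m.

2.4461


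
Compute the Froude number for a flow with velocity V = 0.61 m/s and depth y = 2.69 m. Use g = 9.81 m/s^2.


The Froude number is defined as Fr = V / sqrt(g*y).
g*y = 9.81 * 2.69 = 26.3889.
sqrt(g*y) = sqrt(26.3889) = 5.137.
Fr = 0.61 / 5.137 = 0.1187.

0.1187


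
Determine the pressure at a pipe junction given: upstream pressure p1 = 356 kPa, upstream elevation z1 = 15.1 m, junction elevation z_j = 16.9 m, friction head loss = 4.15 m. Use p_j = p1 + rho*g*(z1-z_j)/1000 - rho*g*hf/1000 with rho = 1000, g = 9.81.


Junction pressure: p_j = p1 + rho*g*(z1 - z_j)/1000 - rho*g*hf/1000.
Elevation term = 1000*9.81*(15.1 - 16.9)/1000 = -17.658 kPa.
Friction term = 1000*9.81*4.15/1000 = 40.712 kPa.
p_j = 356 + -17.658 - 40.712 = 297.63 kPa.

297.63


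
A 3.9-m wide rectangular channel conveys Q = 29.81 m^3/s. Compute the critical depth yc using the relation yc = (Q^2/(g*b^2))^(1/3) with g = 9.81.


Using yc = (Q^2 / (g * b^2))^(1/3):
Q^2 = 29.81^2 = 888.64.
g * b^2 = 9.81 * 3.9^2 = 9.81 * 15.21 = 149.21.
Q^2 / (g*b^2) = 888.64 / 149.21 = 5.9556.
yc = 5.9556^(1/3) = 1.8126 m.

1.8126


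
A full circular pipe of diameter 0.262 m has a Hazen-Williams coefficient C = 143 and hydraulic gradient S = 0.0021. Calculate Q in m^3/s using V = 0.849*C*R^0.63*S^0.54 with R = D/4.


For a full circular pipe, R = D/4 = 0.262/4 = 0.0655 m.
V = 0.849 * 143 * 0.0655^0.63 * 0.0021^0.54
  = 0.849 * 143 * 0.179569 * 0.03581
  = 0.7807 m/s.
Pipe area A = pi*D^2/4 = pi*0.262^2/4 = 0.0539 m^2.
Q = A * V = 0.0539 * 0.7807 = 0.0421 m^3/s.

0.0421


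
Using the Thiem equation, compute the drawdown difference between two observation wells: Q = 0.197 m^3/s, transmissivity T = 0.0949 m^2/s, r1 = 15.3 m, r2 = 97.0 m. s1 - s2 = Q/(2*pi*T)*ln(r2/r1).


Thiem equation: s1 - s2 = Q/(2*pi*T) * ln(r2/r1).
ln(r2/r1) = ln(97.0/15.3) = 1.8469.
Q/(2*pi*T) = 0.197 / (2*pi*0.0949) = 0.197 / 0.5963 = 0.3304.
s1 - s2 = 0.3304 * 1.8469 = 0.6102 m.

0.6102


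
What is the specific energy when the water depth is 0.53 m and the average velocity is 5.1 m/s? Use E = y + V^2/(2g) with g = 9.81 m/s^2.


Specific energy E = y + V^2/(2g).
Velocity head = V^2/(2g) = 5.1^2 / (2*9.81) = 26.01 / 19.62 = 1.3257 m.
E = 0.53 + 1.3257 = 1.8557 m.

1.8557


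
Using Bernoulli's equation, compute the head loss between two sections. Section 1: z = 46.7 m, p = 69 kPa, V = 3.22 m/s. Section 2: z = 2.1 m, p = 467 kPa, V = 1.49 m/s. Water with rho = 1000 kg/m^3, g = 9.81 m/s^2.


Total head at each section: H = z + p/(rho*g) + V^2/(2g).
H1 = 46.7 + 69*1000/(1000*9.81) + 3.22^2/(2*9.81)
   = 46.7 + 7.034 + 0.5285
   = 54.262 m.
H2 = 2.1 + 467*1000/(1000*9.81) + 1.49^2/(2*9.81)
   = 2.1 + 47.604 + 0.1132
   = 49.818 m.
h_L = H1 - H2 = 54.262 - 49.818 = 4.444 m.

4.444


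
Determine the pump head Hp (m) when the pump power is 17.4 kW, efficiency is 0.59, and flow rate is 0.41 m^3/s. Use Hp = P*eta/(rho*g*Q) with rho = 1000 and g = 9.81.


Pump head formula: Hp = P * eta / (rho * g * Q).
Numerator: P * eta = 17.4 * 1000 * 0.59 = 10266.0 W.
Denominator: rho * g * Q = 1000 * 9.81 * 0.41 = 4022.1.
Hp = 10266.0 / 4022.1 = 2.55 m.

2.55


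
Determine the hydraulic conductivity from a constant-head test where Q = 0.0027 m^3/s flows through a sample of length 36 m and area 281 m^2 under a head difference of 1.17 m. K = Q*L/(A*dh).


From K = Q*L / (A*dh):
Numerator: Q*L = 0.0027 * 36 = 0.0972.
Denominator: A*dh = 281 * 1.17 = 328.77.
K = 0.0972 / 328.77 = 0.000296 m/s.

0.000296


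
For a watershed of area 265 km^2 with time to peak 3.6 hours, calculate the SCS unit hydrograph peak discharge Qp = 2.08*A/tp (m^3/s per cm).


SCS formula: Qp = 2.08 * A / tp.
Qp = 2.08 * 265 / 3.6
   = 551.2 / 3.6
   = 153.11 m^3/s per cm.

153.11


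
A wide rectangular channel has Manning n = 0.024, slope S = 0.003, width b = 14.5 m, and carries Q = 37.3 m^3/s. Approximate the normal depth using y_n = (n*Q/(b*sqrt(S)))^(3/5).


We use the wide-channel approximation y_n = (n*Q/(b*sqrt(S)))^(3/5).
sqrt(S) = sqrt(0.003) = 0.054772.
Numerator: n*Q = 0.024 * 37.3 = 0.8952.
Denominator: b*sqrt(S) = 14.5 * 0.054772 = 0.794194.
arg = 1.1272.
y_n = 1.1272^(3/5) = 1.0745 m.

1.0745


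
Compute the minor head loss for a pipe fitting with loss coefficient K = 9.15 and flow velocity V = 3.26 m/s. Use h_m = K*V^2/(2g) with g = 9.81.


Minor loss formula: h_m = K * V^2/(2g).
V^2 = 3.26^2 = 10.6276.
V^2/(2g) = 10.6276 / 19.62 = 0.5417 m.
h_m = 9.15 * 0.5417 = 4.9563 m.

4.9563


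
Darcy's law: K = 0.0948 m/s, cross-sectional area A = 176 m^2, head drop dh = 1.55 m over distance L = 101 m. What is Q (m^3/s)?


Darcy's law: Q = K * A * i, where i = dh/L.
Hydraulic gradient i = 1.55 / 101 = 0.015347.
Q = 0.0948 * 176 * 0.015347
  = 0.2561 m^3/s.

0.2561


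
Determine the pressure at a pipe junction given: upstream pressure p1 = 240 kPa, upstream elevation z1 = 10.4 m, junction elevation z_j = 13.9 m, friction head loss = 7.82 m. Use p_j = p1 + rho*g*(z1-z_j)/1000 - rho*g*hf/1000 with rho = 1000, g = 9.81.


Junction pressure: p_j = p1 + rho*g*(z1 - z_j)/1000 - rho*g*hf/1000.
Elevation term = 1000*9.81*(10.4 - 13.9)/1000 = -34.335 kPa.
Friction term = 1000*9.81*7.82/1000 = 76.714 kPa.
p_j = 240 + -34.335 - 76.714 = 128.95 kPa.

128.95


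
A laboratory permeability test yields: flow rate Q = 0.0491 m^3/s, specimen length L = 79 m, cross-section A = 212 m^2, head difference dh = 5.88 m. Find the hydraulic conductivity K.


From K = Q*L / (A*dh):
Numerator: Q*L = 0.0491 * 79 = 3.8789.
Denominator: A*dh = 212 * 5.88 = 1246.56.
K = 3.8789 / 1246.56 = 0.003112 m/s.

0.003112


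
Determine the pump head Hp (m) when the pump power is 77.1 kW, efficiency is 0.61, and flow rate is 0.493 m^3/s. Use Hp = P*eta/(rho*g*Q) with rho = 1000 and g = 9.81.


Pump head formula: Hp = P * eta / (rho * g * Q).
Numerator: P * eta = 77.1 * 1000 * 0.61 = 47031.0 W.
Denominator: rho * g * Q = 1000 * 9.81 * 0.493 = 4836.33.
Hp = 47031.0 / 4836.33 = 9.72 m.

9.72


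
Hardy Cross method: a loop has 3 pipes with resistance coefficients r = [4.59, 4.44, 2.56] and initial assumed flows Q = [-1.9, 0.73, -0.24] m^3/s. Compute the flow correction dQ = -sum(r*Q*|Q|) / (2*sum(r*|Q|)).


Numerator terms (r*Q*|Q|): 4.59*-1.9*|-1.9| = -16.5699; 4.44*0.73*|0.73| = 2.3661; 2.56*-0.24*|-0.24| = -0.1475.
Sum of numerator = -14.3513.
Denominator terms (r*|Q|): 4.59*|-1.9| = 8.721; 4.44*|0.73| = 3.2412; 2.56*|-0.24| = 0.6144.
2 * sum of denominator = 2 * 12.5766 = 25.1532.
dQ = --14.3513 / 25.1532 = 0.5706 m^3/s.

0.5706


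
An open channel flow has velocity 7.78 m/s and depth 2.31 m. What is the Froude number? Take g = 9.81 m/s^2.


The Froude number is defined as Fr = V / sqrt(g*y).
g*y = 9.81 * 2.31 = 22.6611.
sqrt(g*y) = sqrt(22.6611) = 4.7604.
Fr = 7.78 / 4.7604 = 1.6343.

1.6343


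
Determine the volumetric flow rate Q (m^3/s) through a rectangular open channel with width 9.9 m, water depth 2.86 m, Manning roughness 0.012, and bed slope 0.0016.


For a rectangular channel, the cross-sectional area A = b * y = 9.9 * 2.86 = 28.31 m^2.
The wetted perimeter P = b + 2y = 9.9 + 2*2.86 = 15.62 m.
Hydraulic radius R = A/P = 28.31/15.62 = 1.8127 m.
Velocity V = (1/n)*R^(2/3)*S^(1/2) = (1/0.012)*1.8127^(2/3)*0.0016^(1/2) = 4.9556 m/s.
Discharge Q = A * V = 28.31 * 4.9556 = 140.312 m^3/s.

140.312


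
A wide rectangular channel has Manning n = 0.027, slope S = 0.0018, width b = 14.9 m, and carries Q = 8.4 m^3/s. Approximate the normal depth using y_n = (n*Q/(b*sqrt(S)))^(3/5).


We use the wide-channel approximation y_n = (n*Q/(b*sqrt(S)))^(3/5).
sqrt(S) = sqrt(0.0018) = 0.042426.
Numerator: n*Q = 0.027 * 8.4 = 0.2268.
Denominator: b*sqrt(S) = 14.9 * 0.042426 = 0.632147.
arg = 0.3588.
y_n = 0.3588^(3/5) = 0.5406 m.

0.5406


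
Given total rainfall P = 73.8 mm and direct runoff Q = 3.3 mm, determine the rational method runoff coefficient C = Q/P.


The runoff coefficient C = runoff depth / rainfall depth.
C = 3.3 / 73.8
  = 0.0447.

0.0447


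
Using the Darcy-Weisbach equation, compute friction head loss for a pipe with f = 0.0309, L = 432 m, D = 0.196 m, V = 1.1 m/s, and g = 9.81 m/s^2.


Darcy-Weisbach equation: h_f = f * (L/D) * V^2/(2g).
f * L/D = 0.0309 * 432/0.196 = 68.1061.
V^2/(2g) = 1.1^2 / (2*9.81) = 1.21 / 19.62 = 0.0617 m.
h_f = 68.1061 * 0.0617 = 4.2 m.

4.2


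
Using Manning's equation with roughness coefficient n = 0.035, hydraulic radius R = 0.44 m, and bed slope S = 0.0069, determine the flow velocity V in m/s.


Manning's equation gives V = (1/n) * R^(2/3) * S^(1/2).
First, compute R^(2/3) = 0.44^(2/3) = 0.5785.
Next, S^(1/2) = 0.0069^(1/2) = 0.083066.
Then 1/n = 1/0.035 = 28.57.
V = 28.57 * 0.5785 * 0.083066 = 1.373 m/s.

1.373


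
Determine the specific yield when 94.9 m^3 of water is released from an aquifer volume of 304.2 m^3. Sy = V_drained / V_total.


Specific yield Sy = Volume drained / Total volume.
Sy = 94.9 / 304.2
   = 0.312.

0.312


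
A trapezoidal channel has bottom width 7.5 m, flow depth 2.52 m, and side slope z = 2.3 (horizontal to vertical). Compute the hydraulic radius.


For a trapezoidal section with side slope z:
A = (b + z*y)*y = (7.5 + 2.3*2.52)*2.52 = 33.506 m^2.
P = b + 2*y*sqrt(1 + z^2) = 7.5 + 2*2.52*sqrt(1 + 2.3^2) = 20.14 m.
R = A/P = 33.506 / 20.14 = 1.6636 m.

1.6636
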